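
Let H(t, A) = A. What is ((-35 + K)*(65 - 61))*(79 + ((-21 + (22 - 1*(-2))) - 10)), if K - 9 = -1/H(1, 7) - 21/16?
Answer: -55350/7 ≈ -7907.1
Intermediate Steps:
K = 845/112 (K = 9 + (-1/7 - 21/16) = 9 + (-1*⅐ - 21*1/16) = 9 + (-⅐ - 21/16) = 9 - 163/112 = 845/112 ≈ 7.5446)
((-35 + K)*(65 - 61))*(79 + ((-21 + (22 - 1*(-2))) - 10)) = ((-35 + 845/112)*(65 - 61))*(79 + ((-21 + (22 - 1*(-2))) - 10)) = (-3075/112*4)*(79 + ((-21 + (22 + 2)) - 10)) = -3075*(79 + ((-21 + 24) - 10))/28 = -3075*(79 + (3 - 10))/28 = -3075*(79 - 7)/28 = -3075/28*72 = -55350/7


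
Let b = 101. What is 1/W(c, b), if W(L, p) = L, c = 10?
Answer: ⅒ ≈ 0.10000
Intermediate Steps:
1/W(c, b) = 1/10 = ⅒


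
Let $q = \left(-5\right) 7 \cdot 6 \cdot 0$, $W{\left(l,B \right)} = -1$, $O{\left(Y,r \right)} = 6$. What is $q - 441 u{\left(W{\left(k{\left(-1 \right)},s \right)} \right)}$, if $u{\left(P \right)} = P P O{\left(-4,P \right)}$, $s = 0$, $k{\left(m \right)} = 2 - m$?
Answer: $-2646$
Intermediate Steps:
$q = 0$ ($q = \left(-35\right) 0 = 0$)
$u{\left(P \right)} = 6 P^{2}$ ($u{\left(P \right)} = P P 6 = P^{2} \cdot 6 = 6 P^{2}$)
$q - 441 u{\left(W{\left(k{\left(-1 \right)},s \right)} \right)} = 0 - 441 \cdot 6 \left(-1\right)^{2} = 0 - 441 \cdot 6 \cdot 1 = 0 - 2646 = -2646$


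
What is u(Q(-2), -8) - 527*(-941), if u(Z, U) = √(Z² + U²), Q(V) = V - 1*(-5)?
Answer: 495907 + √73 ≈ 4.9592e+5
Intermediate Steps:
Q(V) = 5 + V (Q(V) = V + 5 = 5 + V)
u(Z, U) = √(U² + Z²)
u(Q(-2), -8) - 527*(-941) = √((-8)² + (5 - 2)²) - 527*(-941) = √(64 + 3²) + 495907 = √(64 + 9) + 495907 = √73 + 495907 = 495907 + √73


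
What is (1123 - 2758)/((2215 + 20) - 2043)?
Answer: -545/64 ≈ -8.5156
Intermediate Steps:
(1123 - 2758)/((2215 + 20) - 2043) = -1635/(2235 - 2043) = -1635/192 = -1635*1/192 = -545/64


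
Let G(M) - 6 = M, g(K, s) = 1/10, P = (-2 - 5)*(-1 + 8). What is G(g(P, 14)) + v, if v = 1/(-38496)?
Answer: 1174123/192480 ≈ 6.1000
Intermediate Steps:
P = -49 (P = -7*7 = -49)
g(K, s) = ⅒
G(M) = 6 + M
v = -1/38496 ≈ -2.5977e-5
G(g(P, 14)) + v = (6 + ⅒) - 1/38496 = 61/10 - 1/38496 = 1174123/192480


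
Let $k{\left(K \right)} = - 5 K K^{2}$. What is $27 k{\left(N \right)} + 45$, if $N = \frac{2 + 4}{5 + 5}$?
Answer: $\frac{396}{25} \approx 15.84$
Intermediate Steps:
$N = \frac{3}{5}$ ($N = \frac{6}{10} = 6 \cdot \frac{1}{10} = \frac{3}{5} \approx 0.6$)
$k{\left(K \right)} = - 5 K^{3}$
$27 k{\left(N \right)} + 45 = 27 \left(- 5 \left(\frac{3}{5}\right)^{3}\right) + 45 = 27 \left(\left(-5\right) \frac{27}{125}\right) + 45 = 27 \left(- \frac{27}{25}\right) + 45 = - \frac{729}{25} + 45 = \frac{396}{25}$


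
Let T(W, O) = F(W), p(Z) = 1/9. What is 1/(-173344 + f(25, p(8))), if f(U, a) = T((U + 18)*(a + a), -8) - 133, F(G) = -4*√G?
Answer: -1561293/270848424385 + 12*√86/270848424385 ≈ -5.7640e-6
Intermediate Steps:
p(Z) = ⅑
T(W, O) = -4*√W
f(U, a) = -133 - 4*√2*√(a*(18 + U)) (f(U, a) = -4*√((U + 18)*(a + a)) - 133 = -4*√(2*a*(18 + U)) - 133 = -4*√2*√(a*(18 + U)) - 133 = -133 - 4*√2*√(a*(18 + U)))
1/(-173344 + f(25, p(8))) = 1/(-173344 + (-133 - 4*√2*√((18 + 25)/9))) = 1/(-173344 + (-133 - 4*√2*√((⅑)*43))) = 1/(-173344 + (-133 - 4*√2*√(43/9))) = 1/(-173344 + (-133 - 4*√2*√43/3)) = 1/(-173344 + (-133 - 4*√86/3)) = 1/(-173477 - 4*√86/3)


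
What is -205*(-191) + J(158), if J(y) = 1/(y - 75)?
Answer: 3249866/83 ≈ 39155.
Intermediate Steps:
J(y) = 1/(-75 + y)
-205*(-191) + J(158) = -205*(-191) + 1/(-75 + 158) = 39155 + 1/83 = 3249866/83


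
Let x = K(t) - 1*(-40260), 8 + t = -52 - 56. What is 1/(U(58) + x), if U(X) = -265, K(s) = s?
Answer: 1/39879 ≈ 2.5076e-5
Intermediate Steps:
t = -116 (t = -8 + (-52 - 56) = -8 - 108 = -116)
x = 40144 (x = -116 - 1*(-40260) = -116 + 40260 = 40144)
1/(U(58) + x) = 1/(-265 + 40144) = 1/39879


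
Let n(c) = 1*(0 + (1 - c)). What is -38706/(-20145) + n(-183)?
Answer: 1248462/6715 ≈ 185.92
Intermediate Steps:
n(c) = 1 - c (n(c) = 1*(1 - c) = 1 - c)
-38706/(-20145) + n(-183) = -38706/(-20145) + (1 - 1*(-183)) = -38706*(-1/20145) + (1 + 183) = 12902/6715 + 184 = 1248462/6715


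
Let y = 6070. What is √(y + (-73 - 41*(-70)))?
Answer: √8867 ≈ 94.165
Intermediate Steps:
√(y + (-73 - 41*(-70))) = √(6070 + (-73 - 41*(-70))) = √(6070 + (-73 + 2870)) = √(6070 + 2797) = √8867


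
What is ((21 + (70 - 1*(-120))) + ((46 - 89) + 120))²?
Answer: 82944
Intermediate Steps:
((21 + (70 - 1*(-120))) + ((46 - 89) + 120))² = ((21 + (70 + 120)) + (-43 + 120))² = ((21 + 190) + 77)² = (211 + 77)² = 288² = 82944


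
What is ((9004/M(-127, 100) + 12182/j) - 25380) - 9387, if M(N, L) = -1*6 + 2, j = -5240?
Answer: -96993251/2620 ≈ -37020.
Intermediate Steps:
M(N, L) = -4 (M(N, L) = -6 + 2 = -4)
((9004/M(-127, 100) + 12182/j) - 25380) - 9387 = ((9004/(-4) + 12182/(-5240)) - 25380) - 9387 = ((9004*(-¼) + 12182*(-1/5240)) - 25380) - 9387 = ((-2251 - 6091/2620) - 25380) - 9387 = (-5903711/2620 - 25380) - 9387 = -72399311/2620 - 9387 = -96993251/2620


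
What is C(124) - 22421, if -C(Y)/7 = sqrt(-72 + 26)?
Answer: -22421 - 7*I*sqrt(46) ≈ -22421.0 - 47.476*I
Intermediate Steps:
C(Y) = -7*I*sqrt(46) (C(Y) = -7*sqrt(-72 + 26) = -7*I*sqrt(46))
C(124) - 22421 = -7*I*sqrt(46) - 22421 = -22421 - 7*I*sqrt(46)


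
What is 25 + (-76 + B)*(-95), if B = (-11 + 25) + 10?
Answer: 4965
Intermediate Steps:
B = 24 (B = 14 + 10 = 24)
25 + (-76 + B)*(-95) = 25 + (-76 + 24)*(-95) = 25 - 52*(-95) = 25 + 4940 = 4965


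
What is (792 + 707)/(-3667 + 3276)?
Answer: -1499/391 ≈ -3.8338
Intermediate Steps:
(792 + 707)/(-3667 + 3276) = 1499/(-391) = 1499*(-1/391) = -1499/391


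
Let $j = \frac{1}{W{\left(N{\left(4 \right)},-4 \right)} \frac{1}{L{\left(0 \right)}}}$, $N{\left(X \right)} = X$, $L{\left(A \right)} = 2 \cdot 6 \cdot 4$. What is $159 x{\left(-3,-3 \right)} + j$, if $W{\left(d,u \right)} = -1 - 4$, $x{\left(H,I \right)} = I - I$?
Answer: $- \frac{48}{5} \approx -9.6$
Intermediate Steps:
$L{\left(A \right)} = 48$ ($L{\left(A \right)} = 12 \cdot 4 = 48$)
$x{\left(H,I \right)} = 0$
$W{\left(d,u \right)} = -5$
$j = - \frac{48}{5}$ ($j = \frac{1}{\left(-5\right) \frac{1}{48}} = \frac{1}{- \frac{5}{48}} = - \frac{48}{5} \approx -9.6$)
$159 x{\left(-3,-3 \right)} + j = 159 \cdot 0 - \frac{48}{5} = 0 - \frac{48}{5} = - \frac{48}{5}$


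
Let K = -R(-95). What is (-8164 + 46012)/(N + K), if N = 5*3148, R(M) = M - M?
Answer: 9462/3935 ≈ 2.4046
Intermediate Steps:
R(M) = 0
K = 0 (K = -1*0 = 0)
N = 15740
(-8164 + 46012)/(N + K) = (-8164 + 46012)/(15740 + 0) = 37848/15740 = 37848*(1/15740) = 9462/3935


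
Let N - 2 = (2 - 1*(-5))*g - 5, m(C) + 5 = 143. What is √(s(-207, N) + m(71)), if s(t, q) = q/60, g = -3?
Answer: 4*√215/5 ≈ 11.730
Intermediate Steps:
m(C) = 138 (m(C) = -5 + 143 = 138)
N = -24 (N = 2 + ((2 - 1*(-5))*(-3) - 5) = 2 + ((2 + 5)*(-3) - 5) = 2 + (7*(-3) - 5) = 2 + (-21 - 5) = 2 - 26 = -24)
s(t, q) = q/60 (s(t, q) = q*(1/60) = q/60)
√(s(-207, N) + m(71)) = √((1/60)*(-24) + 138) = √(-⅖ + 138) = √(688/5) = 4*√215/5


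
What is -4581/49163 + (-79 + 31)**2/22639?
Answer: 9562293/1113001157 ≈ 0.0085914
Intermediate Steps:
-4581/49163 + (-79 + 31)**2/22639 = -4581*1/49163 + (-48)**2*(1/22639) = -4581/49163 + 2304*(1/22639) = -4581/49163 + 2304/22639 = 9562293/1113001157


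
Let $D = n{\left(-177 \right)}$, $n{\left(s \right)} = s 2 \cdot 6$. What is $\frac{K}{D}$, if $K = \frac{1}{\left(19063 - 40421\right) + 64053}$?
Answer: $- \frac{1}{90684180} \approx -1.1027 \cdot 10^{-8}$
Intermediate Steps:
$K = \frac{1}{42695}$ ($K = \frac{1}{\left(19063 - 40421\right) + 64053} = \frac{1}{-21358 + 64053} = \frac{1}{42695} \approx 2.3422 \cdot 10^{-5}$)
$n{\left(s \right)} = 12 s$ ($n{\left(s \right)} = 2 s 6 = 12 s$)
$D = -2124$ ($D = 12 \left(-177\right) = -2124$)
$\frac{K}{D} = \frac{1}{42695 \left(-2124\right)} = \frac{1}{42695} \left(- \frac{1}{2124}\right) = - \frac{1}{90684180}$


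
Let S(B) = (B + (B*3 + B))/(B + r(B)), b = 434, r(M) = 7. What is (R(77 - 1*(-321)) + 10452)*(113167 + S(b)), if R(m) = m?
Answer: 11051238050/9 ≈ 1.2279e+9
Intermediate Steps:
S(B) = 5*B/(7 + B) (S(B) = (B + (B*3 + B))/(B + 7) = (B + (3*B + B))/(7 + B) = (B + 4*B)/(7 + B) = (5*B)/(7 + B) = 5*B/(7 + B))
(R(77 - 1*(-321)) + 10452)*(113167 + S(b)) = ((77 - 1*(-321)) + 10452)*(113167 + 5*434/(7 + 434)) = ((77 + 321) + 10452)*(113167 + 5*434/441) = (398 + 10452)*(113167 + 5*434*(1/441)) = 10850*(113167 + 310/63) = 10850*(7129831/63) = 11051238050/9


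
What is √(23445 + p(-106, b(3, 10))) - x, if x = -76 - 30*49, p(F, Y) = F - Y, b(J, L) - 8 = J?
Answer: 1546 + 108*√2 ≈ 1698.7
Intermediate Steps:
b(J, L) = 8 + J
x = -1546 (x = -76 - 1470 = -1546)
√(23445 + p(-106, b(3, 10))) - x = √(23445 + (-106 - (8 + 3))) - 1*(-1546) = √(23445 + (-106 - 1*11)) + 1546 = √(23445 + (-106 - 11)) + 1546 = √(23445 - 117) + 1546 = √23328 + 1546 = 108*√2 + 1546 = 1546 + 108*√2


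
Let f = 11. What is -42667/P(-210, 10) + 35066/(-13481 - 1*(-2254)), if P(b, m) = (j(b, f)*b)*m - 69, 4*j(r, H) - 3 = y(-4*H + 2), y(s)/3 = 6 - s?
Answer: -2229615695/867218388 ≈ -2.5710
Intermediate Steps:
y(s) = 18 - 3*s (y(s) = 3*(6 - s) = 18 - 3*s)
j(r, H) = 15/4 + 3*H (j(r, H) = 3/4 + (18 - 3*(-4*H + 2))/4 = 3/4 + (18 - 3*(2 - 4*H))/4 = 3/4 + (18 + (-6 + 12*H))/4 = 3/4 + (12 + 12*H)/4 = 3/4 + (3 + 3*H) = 15/4 + 3*H)
P(b, m) = -69 + 147*b*m/4 (P(b, m) = ((15/4 + 3*11)*b)*m - 69 = ((15/4 + 33)*b)*m - 69 = (147*b/4)*m - 69 = 147*b*m/4 - 69 = -69 + 147*b*m/4)
-42667/P(-210, 10) + 35066/(-13481 - 1*(-2254)) = -42667/(-69 + (147/4)*(-210)*10) + 35066/(-13481 - 1*(-2254)) = -42667/(-69 - 77175) + 35066/(-13481 + 2254) = -42667/(-77244) + 35066/(-11227) = -42667*(-1/77244) + 35066*(-1/11227) = 42667/77244 - 35066/11227 = -2229615695/867218388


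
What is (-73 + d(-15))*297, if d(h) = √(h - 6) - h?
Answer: -17226 + 297*I*√21 ≈ -17226.0 + 1361.0*I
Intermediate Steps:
d(h) = √(-6 + h) - h
(-73 + d(-15))*297 = (-73 + (√(-6 - 15) - 1*(-15)))*297 = (-73 + (√(-21) + 15))*297 = (-73 + (I*√21 + 15))*297 = (-73 + (15 + I*√21))*297 = (-58 + I*√21)*297 = -17226 + 297*I*√21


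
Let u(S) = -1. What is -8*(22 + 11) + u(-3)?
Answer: -265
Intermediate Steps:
-8*(22 + 11) + u(-3) = -8*(22 + 11) - 1 = -8*33 - 1 = -264 - 1 = -265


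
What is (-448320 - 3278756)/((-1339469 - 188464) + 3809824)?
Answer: -3727076/2281891 ≈ -1.6333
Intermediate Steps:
(-448320 - 3278756)/((-1339469 - 188464) + 3809824) = -3727076/(-1527933 + 3809824) = -3727076/2281891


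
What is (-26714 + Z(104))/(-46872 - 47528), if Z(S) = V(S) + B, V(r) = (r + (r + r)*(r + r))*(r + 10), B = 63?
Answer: -4917301/94400 ≈ -52.090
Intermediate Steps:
V(r) = (10 + r)*(r + 4*r**2) (V(r) = (r + (2*r)*(2*r))*(10 + r) = (r + 4*r**2)*(10 + r) = (10 + r)*(r + 4*r**2))
Z(S) = 63 + S*(10 + 4*S**2 + 41*S) (Z(S) = S*(10 + 4*S**2 + 41*S) + 63 = 63 + S*(10 + 4*S**2 + 41*S))
(-26714 + Z(104))/(-46872 - 47528) = (-26714 + (63 + 104*(10 + 4*104**2 + 41*104)))/(-46872 - 47528) = (-26714 + (63 + 104*(10 + 4*10816 + 4264)))/(-94400) = (-26714 + (63 + 104*(10 + 43264 + 4264)))*(-1/94400) = (-26714 + (63 + 104*47538))*(-1/94400) = (-26714 + (63 + 4943952))*(-1/94400) = (-26714 + 4944015)*(-1/94400) = 4917301*(-1/94400) = -4917301/94400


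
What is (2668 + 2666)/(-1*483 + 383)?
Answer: -2667/50 ≈ -53.340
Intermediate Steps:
(2668 + 2666)/(-1*483 + 383) = 5334/(-483 + 383) = 5334/(-100) = 5334*(-1/100) = -2667/50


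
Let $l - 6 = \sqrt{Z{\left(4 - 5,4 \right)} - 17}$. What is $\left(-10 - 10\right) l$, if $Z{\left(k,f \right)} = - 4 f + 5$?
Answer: $-120 - 40 i \sqrt{7} \approx -120.0 - 105.83 i$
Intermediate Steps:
$Z{\left(k,f \right)} = 5 - 4 f$
$l = 6 + 2 i \sqrt{7}$ ($l = 6 + \sqrt{\left(5 - 16\right) - 17} = 6 + \sqrt{-11 - 17} = 6 + \sqrt{-28} = 6 + 2 i \sqrt{7} \approx 6.0 + 5.2915 i$)
$\left(-10 - 10\right) l = \left(-10 - 10\right) \left(6 + 2 i \sqrt{7}\right) = - 20 \left(6 + 2 i \sqrt{7}\right) = -120 - 40 i \sqrt{7}$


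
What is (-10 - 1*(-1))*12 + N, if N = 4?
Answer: -104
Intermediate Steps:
(-10 - 1*(-1))*12 + N = (-10 - 1*(-1))*12 + 4 = (-10 + 1)*12 + 4 = -9*12 + 4 = -108 + 4 = -104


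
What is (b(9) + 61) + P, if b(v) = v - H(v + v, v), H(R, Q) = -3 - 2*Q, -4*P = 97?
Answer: 267/4 ≈ 66.750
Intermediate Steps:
P = -97/4 (P = -¼*97 = -97/4 ≈ -24.250)
b(v) = 3 + 3*v (b(v) = v - (-3 - 2*v) = v + (3 + 2*v) = 3 + 3*v)
(b(9) + 61) + P = ((3 + 3*9) + 61) - 97/4 = ((3 + 27) + 61) - 97/4 = (30 + 61) - 97/4 = 91 - 97/4 = 267/4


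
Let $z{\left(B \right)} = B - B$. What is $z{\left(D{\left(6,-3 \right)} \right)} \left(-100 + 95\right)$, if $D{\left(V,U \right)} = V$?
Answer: $0$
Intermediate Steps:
$z{\left(B \right)} = 0$
$z{\left(D{\left(6,-3 \right)} \right)} \left(-100 + 95\right) = 0 \left(-100 + 95\right) = 0 \left(-5\right) = 0$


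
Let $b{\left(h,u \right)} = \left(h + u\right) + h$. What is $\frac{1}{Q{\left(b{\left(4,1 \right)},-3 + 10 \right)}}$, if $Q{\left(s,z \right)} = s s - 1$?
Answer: $\frac{1}{80} \approx 0.0125$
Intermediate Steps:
$b{\left(h,u \right)} = u + 2 h$
$Q{\left(s,z \right)} = -1 + s^{2}$ ($Q{\left(s,z \right)} = s^{2} - 1 = -1 + s^{2}$)
$\frac{1}{Q{\left(b{\left(4,1 \right)},-3 + 10 \right)}} = \frac{1}{-1 + \left(1 + 2 \cdot 4\right)^{2}} = \frac{1}{-1 + \left(1 + 8\right)^{2}} = \frac{1}{-1 + 9^{2}} = \frac{1}{-1 + 81} = \frac{1}{80}$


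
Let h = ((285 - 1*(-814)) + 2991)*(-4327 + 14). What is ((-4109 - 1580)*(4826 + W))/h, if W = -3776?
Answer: 597345/1764017 ≈ 0.33863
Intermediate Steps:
h = -17640170 (h = ((285 + 814) + 2991)*(-4313) = (1099 + 2991)*(-4313) = 4090*(-4313) = -17640170)
((-4109 - 1580)*(4826 + W))/h = ((-4109 - 1580)*(4826 - 3776))/(-17640170) = -5689*1050*(-1/17640170) = -5973450*(-1/17640170) = 597345/1764017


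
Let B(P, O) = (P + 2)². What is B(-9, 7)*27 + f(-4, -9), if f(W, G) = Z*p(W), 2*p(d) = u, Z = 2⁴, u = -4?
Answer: 1291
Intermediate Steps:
B(P, O) = (2 + P)²
Z = 16
p(d) = -2 (p(d) = (½)*(-4) = -2)
f(W, G) = -32 (f(W, G) = 16*(-2) = -32)
B(-9, 7)*27 + f(-4, -9) = (2 - 9)²*27 - 32 = (-7)²*27 - 32 = 49*27 - 32 = 1323 - 32 = 1291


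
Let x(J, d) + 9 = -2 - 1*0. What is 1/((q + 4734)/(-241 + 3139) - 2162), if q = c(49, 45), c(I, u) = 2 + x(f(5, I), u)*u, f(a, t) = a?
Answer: -2898/6261235 ≈ -0.00046285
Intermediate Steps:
x(J, d) = -11 (x(J, d) = -9 + (-2 - 1*0) = -9 + (-2 + 0) = -9 - 2 = -11)
c(I, u) = 2 - 11*u
q = -493 (q = 2 - 11*45 = 2 - 495 = -493)
1/((q + 4734)/(-241 + 3139) - 2162) = 1/((-493 + 4734)/(-241 + 3139) - 2162) = 1/(4241/2898 - 2162) = 1/(-6261235/2898) = -2898/6261235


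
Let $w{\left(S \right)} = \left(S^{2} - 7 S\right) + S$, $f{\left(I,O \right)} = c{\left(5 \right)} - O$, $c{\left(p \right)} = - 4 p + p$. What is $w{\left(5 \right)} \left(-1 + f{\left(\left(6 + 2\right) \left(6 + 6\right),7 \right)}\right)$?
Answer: $115$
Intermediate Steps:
$c{\left(p \right)} = - 3 p$
$f{\left(I,O \right)} = -15 - O$ ($f{\left(I,O \right)} = \left(-3\right) 5 - O = -15 - O$)
$w{\left(S \right)} = S^{2} - 6 S$
$w{\left(5 \right)} \left(-1 + f{\left(\left(6 + 2\right) \left(6 + 6\right),7 \right)}\right) = 5 \left(-6 + 5\right) \left(-1 - 22\right) = 5 \left(-1\right) \left(-1 - 22\right) = - 5 \left(-1 - 22\right) = \left(-5\right) \left(-23\right) = 115$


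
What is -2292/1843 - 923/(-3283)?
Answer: -5823547/6050569 ≈ -0.96248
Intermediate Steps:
-2292/1843 - 923/(-3283) = -2292*1/1843 - 923*(-1/3283) = -2292/1843 + 923/3283 = -5823547/6050569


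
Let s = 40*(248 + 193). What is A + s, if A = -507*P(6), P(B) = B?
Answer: 14598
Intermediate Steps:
s = 17640 (s = 40*441 = 17640)
A = -3042 (A = -507*6 = -3042)
A + s = -3042 + 17640 = 14598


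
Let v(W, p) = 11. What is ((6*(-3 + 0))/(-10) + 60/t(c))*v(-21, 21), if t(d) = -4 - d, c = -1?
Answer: -1001/5 ≈ -200.20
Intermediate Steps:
((6*(-3 + 0))/(-10) + 60/t(c))*v(-21, 21) = ((6*(-3 + 0))/(-10) + 60/(-4 - 1*(-1)))*11 = ((6*(-3))*(-1/10) + 60/(-4 + 1))*11 = (-18*(-1/10) + 60/(-3))*11 = (9/5 + 60*(-1/3))*11 = (9/5 - 20)*11 = -91/5*11 = -1001/5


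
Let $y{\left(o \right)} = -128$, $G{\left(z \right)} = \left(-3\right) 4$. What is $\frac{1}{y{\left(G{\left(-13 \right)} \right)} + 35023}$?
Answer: $\frac{1}{34895} \approx 2.8657 \cdot 10^{-5}$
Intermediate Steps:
$G{\left(z \right)} = -12$
$\frac{1}{y{\left(G{\left(-13 \right)} \right)} + 35023} = \frac{1}{-128 + 35023} = \frac{1}{34895}$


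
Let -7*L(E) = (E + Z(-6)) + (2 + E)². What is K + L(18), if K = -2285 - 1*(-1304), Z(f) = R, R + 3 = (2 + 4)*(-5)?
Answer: -1036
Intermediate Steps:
R = -33 (R = -3 + (2 + 4)*(-5) = -3 + 6*(-5) = -3 - 30 = -33)
Z(f) = -33
K = -981 (K = -2285 + 1304 = -981)
L(E) = 33/7 - E/7 - (2 + E)²/7 (L(E) = -((E - 33) + (2 + E)²)/7 = -((-33 + E) + (2 + E)²)/7 = -(-33 + E + (2 + E)²)/7 = 33/7 - E/7 - (2 + E)²/7)
K + L(18) = -981 + (33/7 - ⅐*18 - (2 + 18)²/7) = -981 + (33/7 - 18/7 - ⅐*20²) = -981 + (33/7 - 18/7 - ⅐*400) = -981 + (33/7 - 18/7 - 400/7) = -981 - 55 = -1036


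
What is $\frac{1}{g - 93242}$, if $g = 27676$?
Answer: $- \frac{1}{65566} \approx -1.5252 \cdot 10^{-5}$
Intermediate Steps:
$\frac{1}{g - 93242} = \frac{1}{27676 - 93242} = \frac{1}{-65566} = - \frac{1}{65566}$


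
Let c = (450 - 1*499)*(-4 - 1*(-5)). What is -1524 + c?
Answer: -1573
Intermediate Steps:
c = -49 (c = (450 - 499)*(-4 + 5) = -49*1 = -49)
-1524 + c = -1524 - 49 = -1573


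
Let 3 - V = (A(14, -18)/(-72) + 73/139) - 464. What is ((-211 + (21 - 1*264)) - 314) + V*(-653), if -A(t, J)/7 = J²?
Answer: -79176223/278 ≈ -2.8481e+5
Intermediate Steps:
A(t, J) = -7*J²
V = 120923/278 (V = 3 - ((-7*(-18)²/(-72) + 73/139) - 464) = 3 - ((-7*324*(-1/72) + 73*(1/139)) - 464) = 3 - ((-2268*(-1/72) + 73/139) - 464) = 3 - ((63/2 + 73/139) - 464) = 3 - (8903/278 - 464) = 3 - 1*(-120089/278) = 3 + 120089/278 = 120923/278 ≈ 434.97)
((-211 + (21 - 1*264)) - 314) + V*(-653) = ((-211 + (21 - 1*264)) - 314) + (120923/278)*(-653) = ((-211 + (21 - 264)) - 314) - 78962719/278 = ((-211 - 243) - 314) - 78962719/278 = (-454 - 314) - 78962719/278 = -768 - 78962719/278 = -79176223/278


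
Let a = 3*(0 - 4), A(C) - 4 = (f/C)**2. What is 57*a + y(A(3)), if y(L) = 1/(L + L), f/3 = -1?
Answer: -6839/10 ≈ -683.90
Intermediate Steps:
f = -3 (f = 3*(-1) = -3)
A(C) = 4 + 9/C**2 (A(C) = 4 + (-3/C)**2 = 4 + 9/C**2)
y(L) = 1/(2*L)
a = -12 (a = 3*(-4) = -12)
57*a + y(A(3)) = 57*(-12) + 1/(2*(4 + 9/3**2)) = -684 + 1/(2*(4 + 9*(1/9))) = -684 + 1/(2*(4 + 1)) = -684 + (1/2)/5 = -684 + (1/2)*(1/5) = -684 + 1/10 = -6839/10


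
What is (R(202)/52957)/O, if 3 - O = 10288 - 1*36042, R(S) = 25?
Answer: 25/1364013449 ≈ 1.8328e-8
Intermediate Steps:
O = 25757 (O = 3 - (10288 - 1*36042) = 3 - (10288 - 36042) = 3 - 1*(-25754) = 3 + 25754 = 25757)
(R(202)/52957)/O = (25/52957)/25757 = (25*(1/52957))*(1/25757) = (25/52957)*(1/25757) = 25/1364013449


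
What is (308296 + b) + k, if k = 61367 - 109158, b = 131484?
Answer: 391989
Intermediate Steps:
k = -47791
(308296 + b) + k = (308296 + 131484) - 47791 = 439780 - 47791 = 391989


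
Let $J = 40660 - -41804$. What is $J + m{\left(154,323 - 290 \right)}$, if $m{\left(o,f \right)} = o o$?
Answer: $106180$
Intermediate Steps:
$J = 82464$ ($J = 40660 + 41804 = 82464$)
$m{\left(o,f \right)} = o^{2}$
$J + m{\left(154,323 - 290 \right)} = 82464 + 154^{2} = 82464 + 23716 = 106180$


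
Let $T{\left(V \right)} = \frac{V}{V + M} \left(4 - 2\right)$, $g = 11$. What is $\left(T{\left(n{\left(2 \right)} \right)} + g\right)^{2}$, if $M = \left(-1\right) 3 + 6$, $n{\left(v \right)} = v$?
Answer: $\frac{3481}{25} \approx 139.24$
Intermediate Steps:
$M = 3$ ($M = -3 + 6 = 3$)
$T{\left(V \right)} = \frac{2 V}{3 + V}$ ($T{\left(V \right)} = \frac{V}{V + 3} \left(4 - 2\right) = \frac{V}{3 + V} 2 = \frac{2 V}{3 + V}$)
$\left(T{\left(n{\left(2 \right)} \right)} + g\right)^{2} = \left(2 \cdot 2 \frac{1}{3 + 2} + 11\right)^{2} = \left(2 \cdot 2 \cdot \frac{1}{5} + 11\right)^{2} = \left(\frac{4}{5} + 11\right)^{2} = \left(\frac{59}{5}\right)^{2} = \frac{3481}{25}$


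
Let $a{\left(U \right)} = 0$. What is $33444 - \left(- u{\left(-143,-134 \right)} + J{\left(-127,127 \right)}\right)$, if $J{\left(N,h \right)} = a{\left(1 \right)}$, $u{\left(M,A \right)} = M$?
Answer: $33301$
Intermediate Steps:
$J{\left(N,h \right)} = 0$
$33444 - \left(- u{\left(-143,-134 \right)} + J{\left(-127,127 \right)}\right) = 33444 - 143 = 33301$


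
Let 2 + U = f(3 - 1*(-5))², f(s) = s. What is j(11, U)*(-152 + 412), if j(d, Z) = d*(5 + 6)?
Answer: 31460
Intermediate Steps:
U = 62 (U = -2 + (3 - 1*(-5))² = -2 + (3 + 5)² = -2 + 8² = -2 + 64 = 62)
j(d, Z) = 11*d (j(d, Z) = d*11 = 11*d)
j(11, U)*(-152 + 412) = (11*11)*(-152 + 412) = 121*260 = 31460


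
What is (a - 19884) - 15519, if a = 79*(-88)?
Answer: -42355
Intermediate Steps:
a = -6952
(a - 19884) - 15519 = (-6952 - 19884) - 15519 = -26836 - 15519 = -42355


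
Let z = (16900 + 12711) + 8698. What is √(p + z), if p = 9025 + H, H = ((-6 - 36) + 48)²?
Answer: √47370 ≈ 217.65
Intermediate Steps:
H = 36 (H = (-42 + 48)² = 6² = 36)
p = 9061 (p = 9025 + 36 = 9061)
z = 38309 (z = 29611 + 8698 = 38309)
√(p + z) = √(9061 + 38309) = √47370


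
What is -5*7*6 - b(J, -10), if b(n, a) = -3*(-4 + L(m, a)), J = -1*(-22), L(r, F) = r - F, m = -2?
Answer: -198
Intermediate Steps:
J = 22
b(n, a) = 18 + 3*a (b(n, a) = -3*(-4 + (-2 - a)) = -3*(-6 - a) = 18 + 3*a)
-5*7*6 - b(J, -10) = -5*7*6 - (18 + 3*(-10)) = -35*6 - (18 - 30) = -210 - 1*(-12) = -210 + 12 = -198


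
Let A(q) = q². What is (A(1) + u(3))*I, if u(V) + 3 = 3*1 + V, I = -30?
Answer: -120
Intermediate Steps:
u(V) = V (u(V) = -3 + (3*1 + V) = -3 + (3 + V) = V)
(A(1) + u(3))*I = (1² + 3)*(-30) = (1 + 3)*(-30) = 4*(-30) = -120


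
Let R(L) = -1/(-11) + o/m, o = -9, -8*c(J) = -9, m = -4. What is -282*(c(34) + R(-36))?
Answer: -43005/44 ≈ -977.39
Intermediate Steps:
c(J) = 9/8 (c(J) = -⅛*(-9) = 9/8)
R(L) = 103/44 (R(L) = -1/(-11) - 9/(-4) = -1*(-1/11) - 9*(-¼) = 1/11 + 9/4 = 103/44)
-282*(c(34) + R(-36)) = -282*(9/8 + 103/44) = -282*305/88 = -43005/44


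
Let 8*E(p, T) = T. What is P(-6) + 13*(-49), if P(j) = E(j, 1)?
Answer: -5095/8 ≈ -636.88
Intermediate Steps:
E(p, T) = T/8
P(j) = ⅛ (P(j) = (⅛)*1 = ⅛)
P(-6) + 13*(-49) = ⅛ + 13*(-49) = ⅛ - 637 = -5095/8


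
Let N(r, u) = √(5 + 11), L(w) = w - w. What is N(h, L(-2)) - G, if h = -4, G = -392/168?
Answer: 19/3 ≈ 6.3333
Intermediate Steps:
G = -7/3 (G = -392*1/168 = -7/3 ≈ -2.3333)
L(w) = 0
N(r, u) = 4 (N(r, u) = √16 = 4)
N(h, L(-2)) - G = 4 - 1*(-7/3) = 4 + 7/3 = 19/3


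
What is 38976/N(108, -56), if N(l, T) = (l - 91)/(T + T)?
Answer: -4365312/17 ≈ -2.5678e+5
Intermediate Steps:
N(l, T) = (-91 + l)/(2*T) (N(l, T) = (-91 + l)/((2*T)) = (-91 + l)*(1/(2*T)) = (-91 + l)/(2*T))
38976/N(108, -56) = 38976/(((1/2)*(-91 + 108)/(-56))) = 38976/(((1/2)*(-1/56)*17)) = 38976/(-17/112) = 38976*(-112/17) = -4365312/17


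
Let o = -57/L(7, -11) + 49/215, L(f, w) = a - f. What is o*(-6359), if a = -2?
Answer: -26911288/645 ≈ -41723.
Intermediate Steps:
L(f, w) = -2 - f
o = 4232/645 (o = -57/(-2 - 1*7) + 49/215 = -57/(-2 - 7) + 49*(1/215) = -57/(-9) + 49/215 = -57*(-⅑) + 49/215 = 19/3 + 49/215 = 4232/645 ≈ 6.5612)
o*(-6359) = (4232/645)*(-6359) = -26911288/645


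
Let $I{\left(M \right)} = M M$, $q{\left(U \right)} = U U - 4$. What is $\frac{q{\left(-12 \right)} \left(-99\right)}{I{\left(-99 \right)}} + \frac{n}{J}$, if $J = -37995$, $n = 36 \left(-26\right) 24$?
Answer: $- \frac{1031788}{1253835} \approx -0.82291$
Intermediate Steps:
$n = -22464$ ($n = \left(-936\right) 24 = -22464$)
$q{\left(U \right)} = -4 + U^{2}$ ($q{\left(U \right)} = U^{2} - 4 = -4 + U^{2}$)
$I{\left(M \right)} = M^{2}$
$\frac{q{\left(-12 \right)} \left(-99\right)}{I{\left(-99 \right)}} + \frac{n}{J} = \frac{\left(-4 + \left(-12\right)^{2}\right) \left(-99\right)}{\left(-99\right)^{2}} - \frac{22464}{-37995} = \frac{\left(-4 + 144\right) \left(-99\right)}{9801} - - \frac{7488}{12665} = 140 \left(-99\right) \frac{1}{9801} + \frac{7488}{12665} = \left(-13860\right) \frac{1}{9801} + \frac{7488}{12665} = - \frac{140}{99} + \frac{7488}{12665} = - \frac{1031788}{1253835}$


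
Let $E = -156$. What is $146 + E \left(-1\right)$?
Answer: $302$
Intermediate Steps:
$146 + E \left(-1\right) = 146 - -156 = 146 + 156 = 302$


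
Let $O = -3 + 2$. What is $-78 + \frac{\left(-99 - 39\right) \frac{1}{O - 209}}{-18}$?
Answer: $- \frac{49163}{630} \approx -78.036$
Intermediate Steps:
$O = -1$
$-78 + \frac{\left(-99 - 39\right) \frac{1}{O - 209}}{-18} = -78 + \frac{\left(-99 - 39\right) \frac{1}{-1 - 209}}{-18} = -78 - \frac{\left(-138\right) \frac{1}{-210}}{18} = -78 - \frac{\left(-138\right) \left(- \frac{1}{210}\right)}{18} = -78 - \frac{23}{630} = - \frac{49163}{630}$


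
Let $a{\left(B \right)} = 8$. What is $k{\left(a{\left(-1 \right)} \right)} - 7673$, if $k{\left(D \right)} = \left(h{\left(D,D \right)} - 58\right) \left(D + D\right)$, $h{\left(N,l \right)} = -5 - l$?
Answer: $-8809$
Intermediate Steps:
$k{\left(D \right)} = 2 D \left(-63 - D\right)$ ($k{\left(D \right)} = \left(\left(-5 - D\right) - 58\right) \left(D + D\right) = \left(-63 - D\right) 2 D = 2 D \left(-63 - D\right)$)
$k{\left(a{\left(-1 \right)} \right)} - 7673 = \left(-2\right) 8 \left(63 + 8\right) - 7673 = \left(-2\right) 8 \cdot 71 - 7673 = -1136 - 7673 = -8809$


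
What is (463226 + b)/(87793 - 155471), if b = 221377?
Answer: -684603/67678 ≈ -10.116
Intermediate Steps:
(463226 + b)/(87793 - 155471) = (463226 + 221377)/(87793 - 155471) = 684603/(-67678) = 684603*(-1/67678) = -684603/67678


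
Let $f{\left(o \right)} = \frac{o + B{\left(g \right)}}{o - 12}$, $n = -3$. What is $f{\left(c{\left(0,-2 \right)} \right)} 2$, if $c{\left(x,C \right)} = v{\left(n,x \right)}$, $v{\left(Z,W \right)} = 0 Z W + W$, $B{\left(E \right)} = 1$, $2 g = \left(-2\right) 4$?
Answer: $- \frac{1}{6} \approx -0.16667$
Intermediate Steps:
$g = -4$ ($g = \frac{\left(-2\right) 4}{2} = \frac{1}{2} \left(-8\right) = -4$)
$v{\left(Z,W \right)} = W$ ($v{\left(Z,W \right)} = 0 W + W = 0 + W = W$)
$c{\left(x,C \right)} = x$
$f{\left(o \right)} = \frac{1 + o}{-12 + o}$ ($f{\left(o \right)} = \frac{o + 1}{o - 12} = \frac{1 + o}{-12 + o}$)
$f{\left(c{\left(0,-2 \right)} \right)} 2 = \frac{1 + 0}{-12 + 0} \cdot 2 = \frac{1}{-12} \cdot 1 \cdot 2 = \left(- \frac{1}{12}\right) 1 \cdot 2 = \left(- \frac{1}{12}\right) 2 = - \frac{1}{6}$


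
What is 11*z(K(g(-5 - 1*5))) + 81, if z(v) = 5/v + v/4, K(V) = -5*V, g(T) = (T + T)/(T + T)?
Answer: 225/4 ≈ 56.250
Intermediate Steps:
g(T) = 1 (g(T) = (2*T)/((2*T)) = (2*T)*(1/(2*T)) = 1)
z(v) = 5/v + v/4 (z(v) = 5/v + v*(¼) = 5/v + v/4)
11*z(K(g(-5 - 1*5))) + 81 = 11*(5/((-5*1)) + (-5*1)/4) + 81 = 11*(5/(-5) + (¼)*(-5)) + 81 = 11*(5*(-⅕) - 5/4) + 81 = 11*(-1 - 5/4) + 81 = 11*(-9/4) + 81 = -99/4 + 81 = 225/4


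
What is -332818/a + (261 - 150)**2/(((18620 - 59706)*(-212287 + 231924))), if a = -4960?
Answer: 67129856410379/1000439169680 ≈ 67.100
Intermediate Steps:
-332818/a + (261 - 150)**2/(((18620 - 59706)*(-212287 + 231924))) = -332818/(-4960) + (261 - 150)**2/(((18620 - 59706)*(-212287 + 231924))) = -332818*(-1/4960) + 111**2/((-41086*19637)) = 166409/2480 + 12321/(-806805782) = 166409/2480 + 12321*(-1/806805782) = 166409/2480 - 12321/806805782 = 67129856410379/1000439169680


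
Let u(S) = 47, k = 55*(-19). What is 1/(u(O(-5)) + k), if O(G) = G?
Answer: -1/998 ≈ -0.0010020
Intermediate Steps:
k = -1045
1/(u(O(-5)) + k) = 1/(47 - 1045) = 1/(-998) = -1/998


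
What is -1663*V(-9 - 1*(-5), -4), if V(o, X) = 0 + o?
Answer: 6652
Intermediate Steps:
V(o, X) = o
-1663*V(-9 - 1*(-5), -4) = -1663*(-9 - 1*(-5)) = -1663*(-9 + 5) = -1663*(-4) = 6652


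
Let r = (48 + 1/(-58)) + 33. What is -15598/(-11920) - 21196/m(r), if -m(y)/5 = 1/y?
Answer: 59336562923/172840 ≈ 3.4330e+5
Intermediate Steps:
r = 4697/58 (r = (48 - 1/58) + 33 = 2783/58 + 33 = 4697/58 ≈ 80.983)
m(y) = -5/y
-15598/(-11920) - 21196/m(r) = -15598/(-11920) - 21196/((-5/4697/58)) = -15598*(-1/11920) - 21196/((-5*58/4697)) = 7799/5960 - 21196/(-290/4697) = 7799/5960 - 21196*(-4697/290) = 7799/5960 + 49778806/145 = 59336562923/172840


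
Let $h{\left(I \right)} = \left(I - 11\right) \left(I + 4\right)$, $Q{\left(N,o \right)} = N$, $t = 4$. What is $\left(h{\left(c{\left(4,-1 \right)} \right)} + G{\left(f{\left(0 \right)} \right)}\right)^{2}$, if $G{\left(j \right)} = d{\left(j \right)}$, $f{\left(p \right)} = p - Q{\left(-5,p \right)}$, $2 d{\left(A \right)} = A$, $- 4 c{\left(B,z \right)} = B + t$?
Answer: $\frac{2209}{4} \approx 552.25$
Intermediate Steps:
$c{\left(B,z \right)} = -1 - \frac{B}{4}$ ($c{\left(B,z \right)} = - \frac{B + 4}{4} = - \frac{4 + B}{4} = -1 - \frac{B}{4}$)
$d{\left(A \right)} = \frac{A}{2}$
$h{\left(I \right)} = \left(-11 + I\right) \left(4 + I\right)$
$f{\left(p \right)} = 5 + p$ ($f{\left(p \right)} = p - -5 = p + 5 = 5 + p$)
$G{\left(j \right)} = \frac{j}{2}$
$\left(h{\left(c{\left(4,-1 \right)} \right)} + G{\left(f{\left(0 \right)} \right)}\right)^{2} = \left(\left(-44 + \left(-1 - 1\right)^{2} - 7 \left(-1 - 1\right)\right) + \frac{5 + 0}{2}\right)^{2} = \left(\left(-44 + \left(-1 - 1\right)^{2} - 7 \left(-1 - 1\right)\right) + \frac{1}{2} \cdot 5\right)^{2} = \left(\left(-44 + \left(-2\right)^{2} - -14\right) + \frac{5}{2}\right)^{2} = \left(\left(-44 + 4 + 14\right) + \frac{5}{2}\right)^{2} = \left(-26 + \frac{5}{2}\right)^{2} = \left(- \frac{47}{2}\right)^{2} = \frac{2209}{4}$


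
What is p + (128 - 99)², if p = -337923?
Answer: -337082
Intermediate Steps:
p + (128 - 99)² = -337923 + (128 - 99)² = -337923 + 29² = -337923 + 841 = -337082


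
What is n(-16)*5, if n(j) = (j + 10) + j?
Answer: -110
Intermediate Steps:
n(j) = 10 + 2*j (n(j) = (10 + j) + j = 10 + 2*j)
n(-16)*5 = (10 + 2*(-16))*5 = (10 - 32)*5 = -22*5 = -110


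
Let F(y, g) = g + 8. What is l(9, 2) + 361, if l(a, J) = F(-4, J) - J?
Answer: 369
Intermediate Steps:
F(y, g) = 8 + g
l(a, J) = 8 (l(a, J) = (8 + J) - J = 8)
l(9, 2) + 361 = 8 + 361 = 369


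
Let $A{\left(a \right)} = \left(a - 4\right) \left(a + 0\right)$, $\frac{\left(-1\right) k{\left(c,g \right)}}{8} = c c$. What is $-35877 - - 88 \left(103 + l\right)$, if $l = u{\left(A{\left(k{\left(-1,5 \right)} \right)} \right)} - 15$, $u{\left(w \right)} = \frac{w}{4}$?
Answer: $-26021$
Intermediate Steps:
$k{\left(c,g \right)} = - 8 c^{2}$ ($k{\left(c,g \right)} = - 8 c c = - 8 c^{2}$)
$A{\left(a \right)} = a \left(-4 + a\right)$ ($A{\left(a \right)} = \left(-4 + a\right) a = a \left(-4 + a\right)$)
$u{\left(w \right)} = \frac{w}{4}$ ($u{\left(w \right)} = w \frac{1}{4} = \frac{w}{4}$)
$l = 9$ ($l = \frac{- 8 \left(-1\right)^{2} \left(-4 - 8 \left(-1\right)^{2}\right)}{4} - 15 = \frac{\left(-8\right) 1 \left(-4 - 8\right)}{4} - 15 = \frac{\left(-8\right) \left(-4 - 8\right)}{4} - 15 = \frac{\left(-8\right) \left(-12\right)}{4} - 15 = \frac{1}{4} \cdot 96 - 15 = 24 - 15 = 9$)
$-35877 - - 88 \left(103 + l\right) = -35877 - - 88 \left(103 + 9\right) = -35877 - \left(-88\right) 112 = -35877 - -9856 = -35877 + 9856 = -26021$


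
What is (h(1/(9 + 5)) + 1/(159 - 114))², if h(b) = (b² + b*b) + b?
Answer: 52441/4862025 ≈ 0.010786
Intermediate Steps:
h(b) = b + 2*b² (h(b) = (b² + b²) + b = 2*b² + b = b + 2*b²)
(h(1/(9 + 5)) + 1/(159 - 114))² = ((1 + 2/(9 + 5))/(9 + 5) + 1/(159 - 114))² = ((1 + 2/14)/14 + 1/45)² = ((1 + 2*(1/14))/14 + 1/45)² = ((1 + ⅐)/14 + 1/45)² = ((1/14)*(8/7) + 1/45)² = (4/49 + 1/45)² = (229/2205)² = 52441/4862025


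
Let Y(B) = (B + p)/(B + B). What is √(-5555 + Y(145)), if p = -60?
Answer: 3*I*√2076226/58 ≈ 74.53*I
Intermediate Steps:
Y(B) = (-60 + B)/(2*B) (Y(B) = (B - 60)/(B + B) = (-60 + B)/((2*B)) = (-60 + B)*(1/(2*B)) = (-60 + B)/(2*B))
√(-5555 + Y(145)) = √(-5555 + (½)*(-60 + 145)/145) = √(-5555 + (½)*(1/145)*85) = √(-5555 + 17/58) = √(-322173/58) = 3*I*√2076226/58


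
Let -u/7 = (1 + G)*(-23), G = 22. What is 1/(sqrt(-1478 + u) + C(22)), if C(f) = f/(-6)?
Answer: 33/19904 + 45*sqrt(89)/19904 ≈ 0.022987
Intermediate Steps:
u = 3703 (u = -7*(1 + 22)*(-23) = -161*(-23) = -7*(-529) = 3703)
C(f) = -f/6 (C(f) = f*(-1/6) = -f/6)
1/(sqrt(-1478 + u) + C(22)) = 1/(sqrt(-1478 + 3703) - 1/6*22) = 1/(sqrt(2225) - 11/3) = 1/(5*sqrt(89) - 11/3) = 1/(-11/3 + 5*sqrt(89))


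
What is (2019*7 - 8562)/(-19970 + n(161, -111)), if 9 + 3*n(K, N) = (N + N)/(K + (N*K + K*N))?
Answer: -66073917/236886413 ≈ -0.27893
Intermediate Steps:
n(K, N) = -3 + 2*N/(3*(K + 2*K*N)) (n(K, N) = -3 + ((N + N)/(K + (N*K + K*N)))/3 = -3 + ((2*N)/(K + (K*N + K*N)))/3 = -3 + ((2*N)/(K + 2*K*N))/3 = -3 + (2*N/(K + 2*K*N))/3 = -3 + 2*N/(3*(K + 2*K*N)))
(2019*7 - 8562)/(-19970 + n(161, -111)) = (2019*7 - 8562)/(-19970 + (⅓)*(-9*161 + 2*(-111) - 18*161*(-111))/(161*(1 + 2*(-111)))) = (14133 - 8562)/(-19970 + (⅓)*(1/161)*(-1449 - 222 + 321678)/(1 - 222)) = 5571/(-19970 + (⅓)*(1/161)*320007/(-221)) = 5571/(-19970 + (⅓)*(1/161)*(-1/221)*320007) = 5571/(-19970 - 106669/35581) = 5571/(-710659239/35581) = 5571*(-35581/710659239) = -66073917/236886413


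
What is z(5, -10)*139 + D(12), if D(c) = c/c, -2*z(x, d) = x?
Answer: -693/2 ≈ -346.50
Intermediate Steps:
z(x, d) = -x/2
D(c) = 1
z(5, -10)*139 + D(12) = -½*5*139 + 1 = -5/2*139 + 1 = -695/2 + 1 = -693/2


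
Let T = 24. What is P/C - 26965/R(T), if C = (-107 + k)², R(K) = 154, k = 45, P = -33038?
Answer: -13592664/73997 ≈ -183.69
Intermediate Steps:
C = 3844 (C = (-107 + 45)² = (-62)² = 3844)
P/C - 26965/R(T) = -33038/3844 - 26965/154 = -33038*1/3844 - 26965*1/154 = -16519/1922 - 26965/154 = -13592664/73997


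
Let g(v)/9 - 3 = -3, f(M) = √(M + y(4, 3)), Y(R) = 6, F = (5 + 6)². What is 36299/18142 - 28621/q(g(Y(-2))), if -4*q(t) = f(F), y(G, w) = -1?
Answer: 36299/18142 + 28621*√30/15 ≈ 10453.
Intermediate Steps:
F = 121 (F = 11² = 121)
f(M) = √(-1 + M) (f(M) = √(M - 1) = √(-1 + M))
g(v) = 0 (g(v) = 27 + 9*(-3) = 27 - 27 = 0)
q(t) = -√30/2 (q(t) = -√(-1 + 121)/4 = -√30/2)
36299/18142 - 28621/q(g(Y(-2))) = 36299/18142 - 28621*(-√30/15) = 36299*(1/18142) - (-28621)*√30/15 = 36299/18142 + 28621*√30/15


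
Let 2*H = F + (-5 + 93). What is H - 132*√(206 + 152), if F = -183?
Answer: -95/2 - 132*√358 ≈ -2545.1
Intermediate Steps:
H = -95/2 (H = (-183 + (-5 + 93))/2 = (-183 + 88)/2 = (½)*(-95) = -95/2 ≈ -47.500)
H - 132*√(206 + 152) = -95/2 - 132*√(206 + 152) = -95/2 - 132*√358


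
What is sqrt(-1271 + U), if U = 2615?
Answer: 8*sqrt(21) ≈ 36.661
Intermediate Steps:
sqrt(-1271 + U) = sqrt(-1271 + 2615) = sqrt(1344) = 8*sqrt(21)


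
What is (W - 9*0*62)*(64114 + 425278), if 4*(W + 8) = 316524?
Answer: 38722163216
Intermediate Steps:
W = 79123 (W = -8 + (¼)*316524 = -8 + 79131 = 79123)
(W - 9*0*62)*(64114 + 425278) = (79123 - 9*0*62)*(64114 + 425278) = (79123 + 0*62)*489392 = (79123 + 0)*489392 = 79123*489392 = 38722163216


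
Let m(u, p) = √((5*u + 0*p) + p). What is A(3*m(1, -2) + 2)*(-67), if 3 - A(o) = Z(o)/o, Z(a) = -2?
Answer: -4355/23 - 402*√3/23 ≈ -219.62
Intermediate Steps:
m(u, p) = √(p + 5*u) (m(u, p) = √((5*u + 0) + p) = √(5*u + p) = √(p + 5*u))
A(o) = 3 + 2/o (A(o) = 3 - (-2)/o = 3 + 2/o)
A(3*m(1, -2) + 2)*(-67) = (3 + 2/(3*√(-2 + 5*1) + 2))*(-67) = (3 + 2/(3*√(-2 + 5) + 2))*(-67) = (3 + 2/(3*√3 + 2))*(-67) = (3 + 2/(2 + 3*√3))*(-67) = -201 - 134/(2 + 3*√3)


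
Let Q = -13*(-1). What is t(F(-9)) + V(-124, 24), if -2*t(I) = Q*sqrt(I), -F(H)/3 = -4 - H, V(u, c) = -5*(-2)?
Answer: 10 - 13*I*sqrt(15)/2 ≈ 10.0 - 25.174*I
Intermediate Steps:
V(u, c) = 10
F(H) = 12 + 3*H (F(H) = -3*(-4 - H) = 12 + 3*H)
Q = 13
t(I) = -13*sqrt(I)/2
t(F(-9)) + V(-124, 24) = -13*sqrt(12 + 3*(-9))/2 + 10 = -13*sqrt(12 - 27)/2 + 10 = -13*I*sqrt(15)/2 + 10 = 10 - 13*I*sqrt(15)/2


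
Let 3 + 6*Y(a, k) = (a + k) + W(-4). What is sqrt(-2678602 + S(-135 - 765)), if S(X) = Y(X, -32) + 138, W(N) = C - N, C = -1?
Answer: I*sqrt(24107574)/3 ≈ 1636.6*I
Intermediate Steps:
W(N) = -1 - N
Y(a, k) = a/6 + k/6 (Y(a, k) = -1/2 + ((a + k) + (-1 - 1*(-4)))/6 = -1/2 + ((a + k) + (-1 + 4))/6 = -1/2 + ((a + k) + 3)/6 = -1/2 + (3 + a + k)/6 = -1/2 + (1/2 + a/6 + k/6) = a/6 + k/6)
S(X) = 398/3 + X/6 (S(X) = (X/6 + (1/6)*(-32)) + 138 = (X/6 - 16/3) + 138 = (-16/3 + X/6) + 138 = 398/3 + X/6)
sqrt(-2678602 + S(-135 - 765)) = sqrt(-2678602 + (398/3 + (-135 - 765)/6)) = sqrt(-2678602 + (398/3 + (1/6)*(-900))) = sqrt(-2678602 + (398/3 - 150)) = sqrt(-2678602 - 52/3) = sqrt(-8035858/3) = I*sqrt(24107574)/3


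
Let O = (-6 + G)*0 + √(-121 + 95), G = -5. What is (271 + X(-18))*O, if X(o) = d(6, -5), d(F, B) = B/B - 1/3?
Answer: 815*I*√26/3 ≈ 1385.2*I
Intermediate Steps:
d(F, B) = ⅔ (d(F, B) = 1 - 1*⅓ = 1 - ⅓ = ⅔)
X(o) = ⅔
O = I*√26 (O = (-6 - 5)*0 + √(-121 + 95) = -11*0 + √(-26) = 0 + I*√26 = I*√26 ≈ 5.099*I)
(271 + X(-18))*O = (271 + ⅔)*(I*√26) = 815*(I*√26)/3 = 815*I*√26/3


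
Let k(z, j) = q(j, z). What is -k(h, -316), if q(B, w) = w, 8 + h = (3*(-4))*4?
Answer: 56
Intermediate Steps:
h = -56 (h = -8 + (3*(-4))*4 = -8 - 12*4 = -8 - 48 = -56)
k(z, j) = z
-k(h, -316) = -1*(-56) = 56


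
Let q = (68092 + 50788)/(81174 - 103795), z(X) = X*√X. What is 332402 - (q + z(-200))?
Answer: 7519384522/22621 + 2000*I*√2 ≈ 3.3241e+5 + 2828.4*I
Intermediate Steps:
z(X) = X^(3/2)
q = -118880/22621 (q = 118880/(-22621) = 118880*(-1/22621) = -118880/22621 ≈ -5.2553)
332402 - (q + z(-200)) = 332402 - (-118880/22621 + (-200)^(3/2)) = 332402 - (-118880/22621 - 2000*I*√2) = 332402 + (118880/22621 + 2000*I*√2) = 7519384522/22621 + 2000*I*√2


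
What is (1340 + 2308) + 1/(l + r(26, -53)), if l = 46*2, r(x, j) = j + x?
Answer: 237121/65 ≈ 3648.0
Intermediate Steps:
l = 92
(1340 + 2308) + 1/(l + r(26, -53)) = (1340 + 2308) + 1/(92 + (-53 + 26)) = 3648 + 1/(92 - 27) = 3648 + 1/65 = 237121/65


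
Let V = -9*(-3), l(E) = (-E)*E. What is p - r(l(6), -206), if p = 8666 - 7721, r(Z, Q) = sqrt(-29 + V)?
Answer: 945 - I*sqrt(2) ≈ 945.0 - 1.4142*I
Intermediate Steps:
l(E) = -E**2
V = 27
r(Z, Q) = I*sqrt(2) (r(Z, Q) = sqrt(-29 + 27) = sqrt(-2) = I*sqrt(2))
p = 945
p - r(l(6), -206) = 945 - I*sqrt(2)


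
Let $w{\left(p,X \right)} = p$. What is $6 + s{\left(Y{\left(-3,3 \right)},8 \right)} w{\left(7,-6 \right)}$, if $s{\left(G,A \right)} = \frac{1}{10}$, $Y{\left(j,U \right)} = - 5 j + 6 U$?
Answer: $\frac{67}{10} \approx 6.7$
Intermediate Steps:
$s{\left(G,A \right)} = \frac{1}{10}$
$6 + s{\left(Y{\left(-3,3 \right)},8 \right)} w{\left(7,-6 \right)} = 6 + \frac{1}{10} \cdot 7 = 6 + \frac{7}{10} = \frac{67}{10}$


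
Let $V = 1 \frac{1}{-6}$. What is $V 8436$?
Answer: $-1406$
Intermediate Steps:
$V = - \frac{1}{6}$ ($V = 1 \left(- \frac{1}{6}\right) = - \frac{1}{6} \approx -0.16667$)
$V 8436 = \left(- \frac{1}{6}\right) 8436 = -1406$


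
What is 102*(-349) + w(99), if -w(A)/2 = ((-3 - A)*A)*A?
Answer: 1963806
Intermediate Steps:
w(A) = -2*A**2*(-3 - A) (w(A) = -2*(-3 - A)*A*A = -2*A*(-3 - A)*A = -2*A**2*(-3 - A))
102*(-349) + w(99) = 102*(-349) + 2*99**2*(3 + 99) = -35598 + 2*9801*102 = -35598 + 1999404 = 1963806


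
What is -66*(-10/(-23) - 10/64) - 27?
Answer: -16701/368 ≈ -45.383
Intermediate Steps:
-66*(-10/(-23) - 10/64) - 27 = -66*(-10*(-1/23) - 10*1/64) - 27 = -66*(10/23 - 5/32) - 27 = -66*205/736 - 27 = -6765/368 - 27 = -16701/368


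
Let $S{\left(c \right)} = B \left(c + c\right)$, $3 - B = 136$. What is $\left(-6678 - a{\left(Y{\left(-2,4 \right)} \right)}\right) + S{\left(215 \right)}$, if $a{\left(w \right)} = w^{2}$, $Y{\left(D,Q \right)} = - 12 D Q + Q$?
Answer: $-73868$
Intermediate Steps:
$B = -133$ ($B = 3 - 136 = -133$)
$S{\left(c \right)} = - 266 c$ ($S{\left(c \right)} = - 133 \left(c + c\right) = - 133 \cdot 2 c = - 266 c$)
$Y{\left(D,Q \right)} = Q - 12 D Q$ ($Y{\left(D,Q \right)} = - 12 D Q + Q = Q - 12 D Q$)
$\left(-6678 - a{\left(Y{\left(-2,4 \right)} \right)}\right) + S{\left(215 \right)} = \left(-6678 - \left(4 \left(1 - -24\right)\right)^{2}\right) - 57190 = \left(-6678 - \left(4 \left(1 + 24\right)\right)^{2}\right) - 57190 = \left(-6678 - \left(4 \cdot 25\right)^{2}\right) - 57190 = \left(-6678 - 100^{2}\right) - 57190 = \left(-6678 - 10000\right) - 57190 = -16678 - 57190 = -73868$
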